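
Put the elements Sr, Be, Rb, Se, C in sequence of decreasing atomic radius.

Be is in period 2, group 2; C is in period 2, group 14; Se is in period 4, group 16; Rb is in period 5, group 1; Sr is in period 5, group 2.
Across a period the added protons contract the valence shell; down a group each new principal shell makes the atom larger.
Here both period and group differ, so the two effects have to be weighed against each other.
Be > C: both are in period 2; the period trend gives Be the larger value.
Se > Be: period and group pull opposite ways; the down-group shift dominates (116 vs 102 pm).
Sr > Se: both effects reinforce here, so Sr is clearly the larger of the two.
Rb > Sr: Rb lies to the left of Sr in period 5, so the across-period effect alone puts Rb larger.
For reference (pm): Be 102, C 75, Se 116, Rb 210, Sr 185.
So from largest to smallest: Rb > Sr > Se > Be > C.

Rb, Sr, Se, Be, C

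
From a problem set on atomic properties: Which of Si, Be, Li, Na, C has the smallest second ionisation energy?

Si

IE_2 is the cost of taking one more electron from the +1 cation: Si⁺ still has 3 valence electrons; Be⁺ still has 1 valence electron; Li⁺ is the bare [He] core; Na⁺ is the bare [Ne] core; C⁺ still has 3 valence electrons.
Breaking into a closed-shell core is much more expensive than removing a leftover valence electron — Na and Li have the largest IE_2 here.
Valence configurations: Si⁺ [Ne]3s²3p¹, Be⁺ [He]2s¹, C⁺ [He]2s²2p¹.
Approximate IE_2 values (kJ/mol): Si 1577, Be 1757, Li 7298, Na 4562, C 2353.
Putting it together, IE_2: Si < Be < C < Na < Li.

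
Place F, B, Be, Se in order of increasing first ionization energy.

B < Be < Se < F

Be is in period 2, group 2; B is in period 2, group 13; F is in period 2, group 17; Se is in period 4, group 16.
First ionization energy rises across a period (greater Z_eff holds electrons more tightly) and falls down a group (valence electrons are farther from the nucleus).
These span different periods and groups, so the two trends combine.
Be > B: this pair runs against the simple trend — see the exception note.
Se > Be: period and group pull opposite ways; the across-period shift dominates (941 vs 900 kJ/mol).
F > Se: both effects reinforce here, so F is clearly the higher of the two.
Note the exception: Be has a higher first ionization energy than B, contrary to the simple trend — removing B's lone 2p electron is easier than breaking Be's filled 2s².
For reference (kJ/mol): Be 900, B 801, F 1681, Se 941.
So from lowest to highest: B < Be < Se < F.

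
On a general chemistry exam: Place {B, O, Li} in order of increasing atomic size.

O < B < Li

Li is in period 2, group 1; B is in period 2, group 13; O is in period 2, group 16.
Atomic radius shrinks across a period as nuclear charge pulls the same shell inward, and grows down a group as new shells are added.
All lie in period 2, so atomic radius increases right to left.
So from smallest to largest: O < B < Li.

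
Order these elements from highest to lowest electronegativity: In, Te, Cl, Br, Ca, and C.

C is in period 2, group 14; Cl is in period 3, group 17; Ca is in period 4, group 2; Br is in period 4, group 17; In is in period 5, group 13; Te is in period 5, group 16.
Smaller atoms with higher effective nuclear charge are more electronegative.
Neither a single period nor a single group — weigh both effects.
In > Ca: the two effects oppose for this pair; the across-period effect wins (1.78 vs 1.00).
Te > In: both are in period 5; the period trend gives Te the larger value.
C > Te: the two effects oppose for this pair; the down-group effect wins (2.55 vs 2.10).
Br > C: the two effects oppose for this pair; the across-period effect wins (2.96 vs 2.55).
Cl > Br: they share group 17; the group trend gives Cl the larger value.
Approximate values (Pauling): C 2.55, Cl 3.16, Ca 1.00, Br 2.96, In 1.78, Te 2.10.
So from highest to lowest: Cl > Br > C > Te > In > Ca.

Cl > Br > C > Te > In > Ca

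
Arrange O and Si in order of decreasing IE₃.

O > Si

IE_3 is the cost of taking one more electron from the +2 cation: O²⁺ still has 4 valence electrons; Si²⁺ still has 2 valence electrons.
All are still removing valence electrons, so compare the +2 ions as you would atoms: IE_3 generally rises across a period (higher Z_eff) and falls down a group (larger shell), subject to the usual subshell exceptions.
Valence configurations: O²⁺ [He]2s²2p², Si²⁺ [Ne]3s².
The numbers (kJ/mol): O 5300, Si 3232.
Hence IE_3: Si < O.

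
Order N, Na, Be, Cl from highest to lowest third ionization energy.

After 2 electrons have been removed, what remains? N²⁺ still has 3 valence electrons; Na²⁺ is already 1 electron into the core; Be²⁺ is the bare [He] core; Cl²⁺ still has 5 valence electrons.
Breaking into a closed-shell core is much more expensive than removing a leftover valence electron — Na and Be have the largest IE_3 here.
Valence configurations: N²⁺ [He]2s²2p¹, Cl²⁺ [Ne]3s²3p³.
Tabulated IE_3 (kJ/mol): N 4578, Na 6910, Be 14849, Cl 3822.
Putting it together, IE_3: Cl < N < Na < Be.

Be > Na > N > Cl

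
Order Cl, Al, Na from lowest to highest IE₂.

After 1 electron has been removed, what remains? Cl⁺ still has 6 valence electrons; Al⁺ still has 2 valence electrons; Na⁺ is the bare [Ne] core.
Pulling an electron out of a noble-gas core costs far more than removing a remaining valence electron, so Na sits at the high end of IE_2.
Valence configurations: Cl⁺ [Ne]3s²3p⁴, Al⁺ [Ne]3s².
Approximate IE_2 values (kJ/mol): Cl 2298, Al 1817, Na 4562.
Hence IE_2: Al < Cl < Na.

Al < Cl < Na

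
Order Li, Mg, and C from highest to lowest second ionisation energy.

After 1 electron has been removed, what remains? Li⁺ is the bare [He] core; Mg⁺ still has 1 valence electron; C⁺ still has 3 valence electrons.
Pulling an electron out of a noble-gas core costs far more than removing a remaining valence electron, so Li sits at the high end of IE_2.
Valence configurations: Mg⁺ [Ne]3s¹, C⁺ [He]2s²2p¹.
Tabulated IE_2 (kJ/mol): Li 7298, Mg 1451, C 2353.
Hence IE_2: Mg < C < Li.

Li > C > Mg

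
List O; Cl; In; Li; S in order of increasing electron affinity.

Li is in period 2, group 1; O is in period 2, group 16; S is in period 3, group 16; Cl is in period 3, group 17; In is in period 5, group 13.
Adding an electron releases more energy for atoms nearer the top right (short of the noble gases).
Neither a single period nor a single group — weigh both effects.
Li > In: the two effects oppose for this pair; the down-group effect wins (60 vs 29 kJ/mol).
O > Li: both are in period 2; the period trend gives O the larger value.
S > O: this pair runs against the simple trend — see the exception note.
Cl > S: Cl lies to the right of S in period 3, so the across-period effect alone puts Cl higher.
Note the exception: S has a higher electron affinity than O, contrary to the simple trend — the compact 2p subshell of O repels the added electron more than S's larger 3p does.
For reference (kJ/mol): Li 60, O 141, S 200, Cl 349, In 29.
So from lowest to highest: In < Li < O < S < Cl.

In < Li < O < S < Cl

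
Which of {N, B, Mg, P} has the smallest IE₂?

IE_2 is the cost of taking one more electron from the +1 cation: N⁺ still has 4 valence electrons; B⁺ still has 2 valence electrons; Mg⁺ still has 1 valence electron; P⁺ still has 4 valence electrons.
All are still removing valence electrons, so compare the +1 ions as you would atoms: IE_2 generally rises across a period (higher Z_eff) and falls down a group (larger shell), subject to the usual subshell exceptions.
Valence configurations: N⁺ [He]2s²2p², B⁺ [He]2s², Mg⁺ [Ne]3s¹, P⁺ [Ne]3s²3p².
The numbers (kJ/mol): N 2856, B 2427, Mg 1451, P 1907.
Hence IE_2: Mg < P < B < N.

Mg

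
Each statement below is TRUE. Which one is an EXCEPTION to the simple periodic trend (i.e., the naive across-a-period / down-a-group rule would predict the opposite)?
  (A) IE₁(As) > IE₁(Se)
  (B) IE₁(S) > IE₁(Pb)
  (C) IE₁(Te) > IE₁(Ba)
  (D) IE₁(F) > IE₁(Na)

(A)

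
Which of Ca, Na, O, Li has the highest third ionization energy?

IE_3 is the cost of taking one more electron from the +2 cation: Ca²⁺ is the bare [Ar] core; Na²⁺ is already 1 electron into the core; O²⁺ still has 4 valence electrons; Li²⁺ is already 1 electron into the core.
Usually core removal costs more than valence removal, but here the competition is close: a tightly held n=2 valence electron can cost more to remove than an n=3 core electron, so the actual values have to decide it.
Tabulated IE_3 (kJ/mol): Ca 4912, Na 6910, O 5300, Li 11815.
Hence IE_3: Ca < O < Na < Li.

Li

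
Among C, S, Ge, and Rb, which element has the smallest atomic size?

C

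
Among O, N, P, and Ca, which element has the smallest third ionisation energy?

P

The third ionization energy removes an electron from the +2 ion. For each element: O²⁺ still has 4 valence electrons; N²⁺ still has 3 valence electrons; P²⁺ still has 3 valence electrons; Ca²⁺ is the bare [Ar] core.
Usually core removal costs more than valence removal, but here the competition is close: a tightly held n=2 valence electron can cost more to remove than an n=3 core electron, so the actual values have to decide it.
Valence configurations: O²⁺ [He]2s²2p², N²⁺ [He]2s²2p¹, P²⁺ [Ne]3s²3p¹.
Approximate IE_3 values (kJ/mol): O 5300, N 4578, P 2914, Ca 4912.
Hence IE_3: P < N < Ca < O.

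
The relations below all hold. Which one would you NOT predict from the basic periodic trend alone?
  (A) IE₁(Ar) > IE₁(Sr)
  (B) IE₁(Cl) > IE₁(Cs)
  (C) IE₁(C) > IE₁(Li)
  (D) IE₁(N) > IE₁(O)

(D)

The general trend: first ionization energy increases across a period and decreases down a group.
(A) Ar (period 3, group 18) vs Sr (period 5, group 2): the stated order agrees with the simple trend.
(B) Cl (period 3, group 17) vs Cs (period 6, group 1): the stated order agrees with the simple trend.
(C) C (period 2, group 14) vs Li (period 2, group 1): the stated order agrees with the simple trend.
(D) N (period 2, group 15) vs O (period 2, group 16): the stated order contradicts the simple trend.
The exception is (D): pairing an electron in O's 2p⁴ costs repulsion energy, so O ionizes more easily than half-filled N (2p³).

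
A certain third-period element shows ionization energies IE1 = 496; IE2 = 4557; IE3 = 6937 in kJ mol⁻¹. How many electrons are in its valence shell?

Look for the largest jump between consecutive ionization energies: IE2/IE1 ≈ 9.2, far larger than any earlier ratio.
That jump marks the point where a core electron is being removed. So the atom has 1 valence electron.

1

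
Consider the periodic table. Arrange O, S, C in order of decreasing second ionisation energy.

Consider each +1 ion: O⁺ still has 5 valence electrons; S⁺ still has 5 valence electrons; C⁺ still has 3 valence electrons.
All are still removing valence electrons, so compare the +1 ions as you would atoms: IE_2 generally rises across a period (higher Z_eff) and falls down a group (larger shell), subject to the usual subshell exceptions.
Valence configurations: O⁺ [He]2s²2p³, S⁺ [Ne]3s²3p³, C⁺ [He]2s²2p¹.
The numbers (kJ/mol): O 3388, S 2252, C 2353.
Hence IE_2: S < C < O.

O > C > S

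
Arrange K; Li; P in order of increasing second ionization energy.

Consider each +1 ion: K⁺ is the bare [Ar] core; Li⁺ is the bare [He] core; P⁺ still has 4 valence electrons.
Core electrons are held far more tightly than valence electrons, so K and Li top the IE_2 order.
Approximate IE_2 values (kJ/mol): K 3052, Li 7298, P 1907.
Putting it together, IE_2: P < K < Li.

P < K < Li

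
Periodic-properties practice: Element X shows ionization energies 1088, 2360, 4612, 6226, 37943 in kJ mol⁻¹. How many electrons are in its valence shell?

Look for the largest jump between consecutive ionization energies: IE5/IE4 ≈ 6.1, far larger than any earlier ratio.
That jump marks the point where a core electron is being removed. So the atom has 4 valence electrons.

4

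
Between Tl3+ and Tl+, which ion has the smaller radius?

Tl3+

Both ions have Z = 81 protons, but Tl3+ has lost more electrons, so its remaining electrons feel a larger effective nuclear charge per electron and are pulled in more tightly.
Higher positive charge → smaller ion, so Tl+ > Tl3+.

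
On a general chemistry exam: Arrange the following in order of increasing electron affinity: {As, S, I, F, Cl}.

As, S, I, F, Cl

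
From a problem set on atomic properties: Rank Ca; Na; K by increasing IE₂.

Ca < K < Na

IE_2 is the cost of taking one more electron from the +1 cation: Ca⁺ still has 1 valence electron; Na⁺ is the bare [Ne] core; K⁺ is the bare [Ar] core.
Core electrons are held far more tightly than valence electrons, so K and Na top the IE_2 order.
The numbers (kJ/mol): Ca 1145, Na 4562, K 3052.
Hence IE_2: Ca < K < Na.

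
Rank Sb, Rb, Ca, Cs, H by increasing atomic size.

H is in period 1, group 1; Ca is in period 4, group 2; Rb is in period 5, group 1; Sb is in period 5, group 15; Cs is in period 6, group 1.
Radius decreases left→right (rising Z_eff, same n) and increases top→bottom (higher n).
Here both period and group differ, so the two effects have to be weighed against each other.
Sb > H: the two effects oppose for this pair; the down-group effect wins (140 vs 32 pm).
Ca > Sb: the two effects oppose for this pair; the across-period effect wins (171 vs 140 pm).
Rb > Ca: both effects reinforce here, so Rb is clearly the larger of the two.
Cs > Rb: Cs sits below Rb in group 1, so the down-group effect alone puts Cs larger.
For reference (pm): H 32, Ca 171, Rb 210, Sb 140, Cs 232.
So from smallest to largest: H < Sb < Ca < Rb < Cs.

H < Sb < Ca < Rb < Cs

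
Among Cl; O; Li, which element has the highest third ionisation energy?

Li

The third ionization energy removes an electron from the +2 ion. For each element: Cl²⁺ still has 5 valence electrons; O²⁺ still has 4 valence electrons; Li²⁺ is already 1 electron into the core.
Breaking into a closed-shell core is much more expensive than removing a leftover valence electron — Li has the largest IE_3 here.
Valence configurations: Cl²⁺ [Ne]3s²3p³, O²⁺ [He]2s²2p².
Approximate IE_3 values (kJ/mol): Cl 3822, O 5300, Li 11815.
Overall IE_3 order: Cl < O < Li.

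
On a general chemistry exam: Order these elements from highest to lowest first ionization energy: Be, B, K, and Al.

Be > B > Al > K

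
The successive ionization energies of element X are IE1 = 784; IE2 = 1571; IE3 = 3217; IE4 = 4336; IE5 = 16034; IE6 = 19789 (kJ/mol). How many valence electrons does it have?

Look for the largest jump between consecutive ionization energies: IE5/IE4 ≈ 3.7, far larger than any earlier ratio.
That jump marks the point where a core electron is being removed. So the atom has 4 valence electrons.

4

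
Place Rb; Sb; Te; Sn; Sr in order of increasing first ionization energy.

Rb < Sr < Sn < Sb < Te

Rb is in period 5, group 1; Sr is in period 5, group 2; Sn is in period 5, group 14; Sb is in period 5, group 15; Te is in period 5, group 16.
Across a period the outer electron is held more tightly (higher IE₁); down a group it sits in a higher shell, more shielded, and comes off more easily.
All lie in period 5, so first ionization energy increases left to right.
So from lowest to highest: Rb < Sr < Sn < Sb < Te.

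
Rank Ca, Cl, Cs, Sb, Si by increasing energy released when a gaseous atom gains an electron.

Electron affinity generally becomes more exothermic across a period toward the halogens and less exothermic down a group.
These span different periods and groups, so the two trends combine.
Cs > Ca: this pair runs against the simple trend — see the exception note.
Sb > Cs: relative to Cs, both the across-period and down-group shifts push Sb's electron affinity up.
Si > Sb: period and group pull opposite ways; the down-group shift dominates (134 vs 103 kJ/mol).
Cl > Si: Cl lies to the right of Si in period 3, so the across-period effect alone puts Cl higher.
Note the exception: Cs has a higher electron affinity than Ca, contrary to the simple trend — adding an electron to Ca (ns²) has to open a new, higher-energy np subshell, which is unfavourable.
For reference (kJ/mol): Si 134, Cl 349, Ca 2, Sb 103, Cs 46.
So from lowest to highest: Ca < Cs < Sb < Si < Cl.

Ca < Cs < Sb < Si < Cl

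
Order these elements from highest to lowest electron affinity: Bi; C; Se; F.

F > Se > C > Bi

C is in period 2, group 14; F is in period 2, group 17; Se is in period 4, group 16; Bi is in period 6, group 15.
Electron affinity generally becomes more exothermic across a period toward the halogens and less exothermic down a group.
Neither a single period nor a single group — weigh both effects.
C > Bi: period and group pull opposite ways; the down-group shift dominates (122 vs 91 kJ/mol).
Se > C: period and group pull opposite ways; the across-period shift dominates (195 vs 122 kJ/mol).
F > Se: relative to Se, both the across-period and down-group shifts push F's electron affinity up.
For reference (kJ/mol): C 122, F 328, Se 195, Bi 91.
So from highest to lowest: F > Se > C > Bi.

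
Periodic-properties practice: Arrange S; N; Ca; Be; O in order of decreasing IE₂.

Consider each +1 ion: S⁺ still has 5 valence electrons; N⁺ still has 4 valence electrons; Ca⁺ still has 1 valence electron; Be⁺ still has 1 valence electron; O⁺ still has 5 valence electrons.
All are still removing valence electrons, so compare the +1 ions as you would atoms: IE_2 generally rises across a period (higher Z_eff) and falls down a group (larger shell), subject to the usual subshell exceptions.
Valence configurations: S⁺ [Ne]3s²3p³, N⁺ [He]2s²2p², Ca⁺ [Ar]4s¹, Be⁺ [He]2s¹, O⁺ [He]2s²2p³.
Tabulated IE_2 (kJ/mol): S 2252, N 2856, Ca 1145, Be 1757, O 3388.
Putting it together, IE_2: Ca < Be < S < N < O.

O > N > S > Be > Ca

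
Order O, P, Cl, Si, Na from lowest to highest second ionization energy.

The second ionization energy removes an electron from the +1 ion. For each element: O⁺ still has 5 valence electrons; P⁺ still has 4 valence electrons; Cl⁺ still has 6 valence electrons; Si⁺ still has 3 valence electrons; Na⁺ is the bare [Ne] core.
Breaking into a closed-shell core is much more expensive than removing a leftover valence electron — Na has the largest IE_2 here.
Valence configurations: O⁺ [He]2s²2p³, P⁺ [Ne]3s²3p², Cl⁺ [Ne]3s²3p⁴, Si⁺ [Ne]3s²3p¹.
Approximate IE_2 values (kJ/mol): O 3388, P 1907, Cl 2298, Si 1577, Na 4562.
So the second ionization energies run Si < P < Cl < O < Na.

Si < P < Cl < O < Na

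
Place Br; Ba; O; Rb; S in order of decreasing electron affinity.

Br, S, O, Rb, Ba

O is in period 2, group 16; S is in period 3, group 16; Br is in period 4, group 17; Rb is in period 5, group 1; Ba is in period 6, group 2.
Electron affinity generally becomes more exothermic across a period toward the halogens and less exothermic down a group.
These span different periods and groups, so the two trends combine.
Rb > Ba: the two effects oppose for this pair; the down-group effect wins (47 vs 14 kJ/mol).
O > Rb: relative to Rb, both the across-period and down-group shifts push O's electron affinity up.
S > O: this pair runs against the simple trend — see the exception note.
Br > S: the two effects oppose for this pair; the across-period effect wins (325 vs 200 kJ/mol).
Note the exception: S has a higher electron affinity than O, contrary to the simple trend — the compact 2p subshell of O repels the added electron more than S's larger 3p does.
Tabulated electron affinity (kJ/mol): O 141, S 200, Br 325, Rb 47, Ba 14.
So from highest to lowest: Br > S > O > Rb > Ba.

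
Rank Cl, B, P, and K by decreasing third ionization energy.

K, Cl, B, P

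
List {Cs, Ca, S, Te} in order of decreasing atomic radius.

Cs > Ca > Te > S

S is in period 3, group 16; Ca is in period 4, group 2; Te is in period 5, group 16; Cs is in period 6, group 1.
Moving right in a period, electrons are added to the same shell under a stronger nuclear pull, so atoms get smaller; moving down, a new shell is opened and atoms get larger.
These span different periods and groups, so the two trends combine.
Te > S: they share group 16; the group trend gives Te the larger value.
Ca > Te: the two effects oppose for this pair; the across-period effect wins (171 vs 136 pm).
Cs > Ca: both effects reinforce here, so Cs is clearly the larger of the two.
For reference (pm): S 103, Ca 171, Te 136, Cs 232.
So from largest to smallest: Cs > Ca > Te > S.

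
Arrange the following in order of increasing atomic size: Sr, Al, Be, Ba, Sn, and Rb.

Moving right in a period, electrons are added to the same shell under a stronger nuclear pull, so atoms get smaller; moving down, a new shell is opened and atoms get larger.
Neither a single period nor a single group — weigh both effects.
Al > Be: period and group pull opposite ways; the down-group shift dominates (126 vs 102 pm).
Sn > Al: the two effects oppose for this pair; the down-group effect wins (140 vs 126 pm).
Sr > Sn: Sr lies to the left of Sn in period 5, so the across-period effect alone puts Sr larger.
Ba > Sr: they share group 2; the group trend gives Ba the larger value.
Rb > Ba: period and group pull opposite ways; the across-period shift dominates (210 vs 196 pm).
Approximate values (pm): Be 102, Al 126, Rb 210, Sr 185, Sn 140, Ba 196.
So from smallest to largest: Be < Al < Sn < Sr < Ba < Rb.

Be < Al < Sn < Sr < Ba < Rb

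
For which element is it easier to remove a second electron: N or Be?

The second ionization energy removes an electron from the +1 ion. For each element: N⁺ still has 4 valence electrons; Be⁺ still has 1 valence electron.
All are still removing valence electrons, so compare the +1 ions as you would atoms: IE_2 generally rises across a period (higher Z_eff) and falls down a group (larger shell), subject to the usual subshell exceptions.
Valence configurations: N⁺ [He]2s²2p², Be⁺ [He]2s¹.
The numbers (kJ/mol): N 2856, Be 1757.
Hence IE_2: Be < N.

Be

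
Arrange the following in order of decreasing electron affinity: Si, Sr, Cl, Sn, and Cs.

Si is in period 3, group 14; Cl is in period 3, group 17; Sr is in period 5, group 2; Sn is in period 5, group 14; Cs is in period 6, group 1.
EA tends to increase across a period and decrease down a group, though the pattern is less regular than for IE or radius.
Here both period and group differ, so the two effects have to be weighed against each other.
Cs > Sr: this pair runs against the simple trend — see the exception note.
Sn > Cs: both effects reinforce here, so Sn is clearly the higher of the two.
Si > Sn: they share group 14; the group trend gives Si the larger value.
Cl > Si: Cl lies to the right of Si in period 3, so the across-period effect alone puts Cl higher.
Note the exception: Cs has a higher electron affinity than Sr, contrary to the simple trend — adding an electron to Sr (ns²) has to open a new, higher-energy np subshell, which is unfavourable.
For reference (kJ/mol): Si 134, Cl 349, Sr 5, Sn 107, Cs 46.
So from highest to lowest: Cl > Si > Sn > Cs > Sr.

Cl > Si > Sn > Cs > Sr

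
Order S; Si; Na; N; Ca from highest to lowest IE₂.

Na, N, S, Si, Ca

After 1 electron has been removed, what remains? S⁺ still has 5 valence electrons; Si⁺ still has 3 valence electrons; Na⁺ is the bare [Ne] core; N⁺ still has 4 valence electrons; Ca⁺ still has 1 valence electron.
Pulling an electron out of a noble-gas core costs far more than removing a remaining valence electron, so Na sits at the high end of IE_2.
Valence configurations: S⁺ [Ne]3s²3p³, Si⁺ [Ne]3s²3p¹, N⁺ [He]2s²2p², Ca⁺ [Ar]4s¹.
The numbers (kJ/mol): S 2252, Si 1577, Na 4562, N 2856, Ca 1145.
Putting it together, IE_2: Ca < Si < S < N < Na.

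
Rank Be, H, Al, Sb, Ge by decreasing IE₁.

H is in period 1, group 1; Be is in period 2, group 2; Al is in period 3, group 13; Ge is in period 4, group 14; Sb is in period 5, group 15.
IE₁ increases left→right with effective nuclear charge and decreases top→bottom as the valence shell moves farther out.
These sit on a diagonal, where the across-period and down-group effects partly cancel.
Ge > Al: period and group pull opposite ways; the across-period shift dominates (762 vs 578 kJ/mol).
Sb > Ge: the two effects oppose for this pair; the across-period effect wins (831 vs 762 kJ/mol).
Be > Sb: period and group pull opposite ways; the down-group shift dominates (900 vs 831 kJ/mol).
H > Be: period and group pull opposite ways; the down-group shift dominates (1312 vs 900 kJ/mol).
Tabulated first ionization energy (kJ/mol): H 1312, Be 900, Al 578, Ge 762, Sb 831.
So from highest to lowest: H > Be > Sb > Ge > Al.

H, Be, Sb, Ge, Al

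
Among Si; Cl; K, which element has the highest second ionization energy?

K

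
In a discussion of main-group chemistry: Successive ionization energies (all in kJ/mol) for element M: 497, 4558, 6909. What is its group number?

Group 1

Look for the largest jump between consecutive ionization energies: IE2/IE1 ≈ 9.2, far larger than any earlier ratio.
That jump marks the point where a core electron is being removed. So the atom has 1 valence electron.
A main-group element with 1 valence electron is in group 1.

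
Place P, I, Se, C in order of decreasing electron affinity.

C is in period 2, group 14; P is in period 3, group 15; Se is in period 4, group 16; I is in period 5, group 17.
EA tends to increase across a period and decrease down a group, though the pattern is less regular than for IE or radius.
These sit on a diagonal, where the across-period and down-group effects partly cancel.
C > P: the two effects oppose for this pair; the down-group effect wins (122 vs 72 kJ/mol).
Se > C: period and group pull opposite ways; the across-period shift dominates (195 vs 122 kJ/mol).
I > Se: period and group pull opposite ways; the across-period shift dominates (295 vs 195 kJ/mol).
Approximate values (kJ/mol): C 122, P 72, Se 195, I 295.
So from highest to lowest: I > Se > C > P.

I > Se > C > P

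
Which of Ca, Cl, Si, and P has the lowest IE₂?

Ca

IE_2 is the cost of taking one more electron from the +1 cation: Ca⁺ still has 1 valence electron; Cl⁺ still has 6 valence electrons; Si⁺ still has 3 valence electrons; P⁺ still has 4 valence electrons.
All are still removing valence electrons, so compare the +1 ions as you would atoms: IE_2 generally rises across a period (higher Z_eff) and falls down a group (larger shell), subject to the usual subshell exceptions.
Valence configurations: Ca⁺ [Ar]4s¹, Cl⁺ [Ne]3s²3p⁴, Si⁺ [Ne]3s²3p¹, P⁺ [Ne]3s²3p².
The numbers (kJ/mol): Ca 1145, Cl 2298, Si 1577, P 1907.
So the second ionization energies run Ca < Si < P < Cl.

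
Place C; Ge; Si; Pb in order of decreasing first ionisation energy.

C, Si, Ge, Pb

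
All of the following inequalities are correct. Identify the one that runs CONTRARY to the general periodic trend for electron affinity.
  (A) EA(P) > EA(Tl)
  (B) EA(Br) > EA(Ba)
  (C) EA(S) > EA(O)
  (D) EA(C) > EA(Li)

(C)

The general trend: electron affinity increases across a period and decreases down a group.
(A) P (period 3, group 15) vs Tl (period 6, group 13): the stated order agrees with the simple trend.
(B) Br (period 4, group 17) vs Ba (period 6, group 2): the stated order agrees with the simple trend.
(C) S (period 3, group 16) vs O (period 2, group 16): the stated order contradicts the simple trend.
(D) C (period 2, group 14) vs Li (period 2, group 1): the stated order agrees with the simple trend.
The exception is (C): the compact 2p subshell of O repels the added electron more than S's larger 3p does.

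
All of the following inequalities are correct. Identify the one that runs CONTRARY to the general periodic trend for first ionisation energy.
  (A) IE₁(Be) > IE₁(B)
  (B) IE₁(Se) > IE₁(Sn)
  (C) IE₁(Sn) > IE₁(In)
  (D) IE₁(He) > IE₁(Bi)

The general trend: first ionisation energy increases across a period and decreases down a group.
(A) Be (period 2, group 2) vs B (period 2, group 13): the stated order contradicts the simple trend.
(B) Se (period 4, group 16) vs Sn (period 5, group 14): the stated order agrees with the simple trend.
(C) Sn (period 5, group 14) vs In (period 5, group 13): the stated order agrees with the simple trend.
(D) He (period 1, group 18) vs Bi (period 6, group 15): the stated order agrees with the simple trend.
The exception is (A): removing B's lone 2p electron is easier than breaking Be's filled 2s².

(A)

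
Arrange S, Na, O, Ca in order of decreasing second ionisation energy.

Na, O, S, Ca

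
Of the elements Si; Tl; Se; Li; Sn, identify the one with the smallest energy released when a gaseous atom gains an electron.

EA tends to increase across a period and decrease down a group, though the pattern is less regular than for IE or radius.
Here both period and group differ, so the two effects have to be weighed against each other.
Li > Tl: the two effects oppose for this pair; the down-group effect wins (60 vs 19 kJ/mol).
Sn > Li: period and group pull opposite ways; the across-period shift dominates (107 vs 60 kJ/mol).
Si > Sn: they share group 14; the group trend gives Si the larger value.
Se > Si: the two effects oppose for this pair; the across-period effect wins (195 vs 134 kJ/mol).
For reference (kJ/mol): Li 60, Si 134, Se 195, Sn 107, Tl 19.
The smallest energy released when a gaseous atom gains an electron among these belongs to Tl.

Tl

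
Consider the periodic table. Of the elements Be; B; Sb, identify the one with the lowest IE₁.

B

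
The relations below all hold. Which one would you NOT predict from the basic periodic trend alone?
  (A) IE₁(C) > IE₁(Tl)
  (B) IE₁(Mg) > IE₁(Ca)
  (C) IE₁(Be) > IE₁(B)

(C)

The general trend: first ionisation energy increases across a period and decreases down a group.
(A) C (period 2, group 14) vs Tl (period 6, group 13): the stated order agrees with the simple trend.
(B) Mg (period 3, group 2) vs Ca (period 4, group 2): the stated order agrees with the simple trend.
(C) Be (period 2, group 2) vs B (period 2, group 13): the stated order contradicts the simple trend.
The exception is (C): removing B's lone 2p electron is easier than breaking Be's filled 2s².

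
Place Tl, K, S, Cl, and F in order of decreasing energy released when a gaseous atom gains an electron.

Adding an electron releases more energy for atoms nearer the top right (short of the noble gases).
These span different periods and groups, so the two trends combine.
K > Tl: period and group pull opposite ways; the down-group shift dominates (48 vs 19 kJ/mol).
S > K: relative to K, both the across-period and down-group shifts push S's electron affinity up.
F > S: both effects reinforce here, so F is clearly the higher of the two.
Cl > F: this pair runs against the simple trend — see the exception note.
Note the exception: Cl has a higher electron affinity than F, contrary to the simple trend — F's small 2p subshell makes the incoming electron feel strong e⁻–e⁻ repulsion, so Cl actually releases more energy on gaining an electron.
Tabulated electron affinity (kJ/mol): F 328, S 200, Cl 349, K 48, Tl 19.
So from highest to lowest: Cl > F > S > K > Tl.

Cl > F > S > K > Tl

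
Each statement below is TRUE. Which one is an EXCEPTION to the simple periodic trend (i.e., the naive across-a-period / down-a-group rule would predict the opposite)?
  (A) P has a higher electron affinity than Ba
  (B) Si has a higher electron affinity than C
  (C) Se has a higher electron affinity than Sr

(B)

The general trend: electron affinity increases across a period and decreases down a group.
(A) P (period 3, group 15) vs Ba (period 6, group 2): the stated order agrees with the simple trend.
(B) Si (period 3, group 14) vs C (period 2, group 14): the stated order contradicts the simple trend.
(C) Se (period 4, group 16) vs Sr (period 5, group 2): the stated order agrees with the simple trend.
The exception is (B): Si's larger, more diffuse 3p orbitals accept an added electron slightly more readily than C's compact 2p.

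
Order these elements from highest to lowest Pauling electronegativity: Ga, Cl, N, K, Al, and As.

N is in period 2, group 15; Al is in period 3, group 13; Cl is in period 3, group 17; K is in period 4, group 1; Ga is in period 4, group 13; As is in period 4, group 15.
Electronegativity increases across a period and decreases down a group, tracking effective nuclear charge and atomic size.
Here both period and group differ, so the two effects have to be weighed against each other.
Al > K: both effects reinforce here, so Al is clearly the higher of the two.
Ga > Al: this pair runs against the simple trend — see the exception note.
As > Ga: both are in period 4; the period trend gives As the larger value.
N > As: they share group 15; the group trend gives N the larger value.
Cl > N: the two effects oppose for this pair; the across-period effect wins (3.16 vs 3.04).
Note the exception: Ga has a higher electronegativity than Al, contrary to the simple trend — poor shielding by filled d (and f) subshells raises the heavier element's effective nuclear charge more than the simple down-group trend predicts.
For reference (Pauling): N 3.04, Al 1.61, Cl 3.16, K 0.82, Ga 1.81, As 2.18.
So from highest to lowest: Cl > N > As > Ga > Al > K.

Cl > N > As > Ga > Al > K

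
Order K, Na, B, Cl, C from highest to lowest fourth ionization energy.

B > Na > C > K > Cl

Consider each +3 ion: K³⁺ is already 2 electrons into the core; Na³⁺ is already 2 electrons into the core; B³⁺ is the bare [He] core; Cl³⁺ still has 4 valence electrons; C³⁺ still has 1 valence electron.
Usually core removal costs more than valence removal, but here the competition is close: a tightly held n=2 valence electron can cost more to remove than an n=3 core electron, so the actual values have to decide it.
Valence configurations: Cl³⁺ [Ne]3s²3p², C³⁺ [He]2s¹.
Tabulated IE_4 (kJ/mol): K 5877, Na 9543, B 25026, Cl 5159, C 6223.
So the fourth ionization energies run Cl < K < C < Na < B.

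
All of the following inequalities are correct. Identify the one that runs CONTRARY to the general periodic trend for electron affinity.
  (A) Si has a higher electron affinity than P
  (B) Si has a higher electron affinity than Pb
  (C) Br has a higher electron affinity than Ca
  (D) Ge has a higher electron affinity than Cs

(A)

The general trend: electron affinity increases across a period and decreases down a group.
(A) Si (period 3, group 14) vs P (period 3, group 15): the stated order contradicts the simple trend.
(B) Si (period 3, group 14) vs Pb (period 6, group 14): the stated order agrees with the simple trend.
(C) Br (period 4, group 17) vs Ca (period 4, group 2): the stated order agrees with the simple trend.
(D) Ge (period 4, group 14) vs Cs (period 6, group 1): the stated order agrees with the simple trend.
The exception is (A): adding an electron to P's half-filled 3p³ is unfavourable, so Si (3p²) has the more exothermic EA.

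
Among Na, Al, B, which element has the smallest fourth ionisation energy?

Na

IE_4 is the cost of taking one more electron from the +3 cation: Na³⁺ is already 2 electrons into the core; Al³⁺ is the bare [Ne] core; B³⁺ is the bare [He] core.
All of these are removing an electron from a noble-gas core or deeper; the smaller core (lower principal quantum number) is held far more tightly, and within a period the higher nuclear charge binds the same core more tightly.
Approximate IE_4 values (kJ/mol): Na 9543, Al 11577, B 25026.
Overall IE_4 order: Na < Al < B.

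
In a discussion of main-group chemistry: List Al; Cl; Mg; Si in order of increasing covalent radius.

Cl < Si < Al < Mg

Mg is in period 3, group 2; Al is in period 3, group 13; Si is in period 3, group 14; Cl is in period 3, group 17.
Moving right in a period, electrons are added to the same shell under a stronger nuclear pull, so atoms get smaller; moving down, a new shell is opened and atoms get larger.
All lie in period 3, so atomic radius increases right to left.
So from smallest to largest: Cl < Si < Al < Mg.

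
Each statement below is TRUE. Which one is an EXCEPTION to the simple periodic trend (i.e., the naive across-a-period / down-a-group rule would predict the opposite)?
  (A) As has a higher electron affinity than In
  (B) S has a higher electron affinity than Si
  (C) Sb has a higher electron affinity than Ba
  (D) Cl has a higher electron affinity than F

The general trend: electron affinity increases across a period and decreases down a group.
(A) As (period 4, group 15) vs In (period 5, group 13): the stated order agrees with the simple trend.
(B) S (period 3, group 16) vs Si (period 3, group 14): the stated order agrees with the simple trend.
(C) Sb (period 5, group 15) vs Ba (period 6, group 2): the stated order agrees with the simple trend.
(D) Cl (period 3, group 17) vs F (period 2, group 17): the stated order contradicts the simple trend.
The exception is (D): F's small 2p subshell makes the incoming electron feel strong e⁻–e⁻ repulsion, so Cl actually releases more energy on gaining an electron.

(D)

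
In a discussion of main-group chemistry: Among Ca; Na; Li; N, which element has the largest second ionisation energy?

The second ionization energy removes an electron from the +1 ion. For each element: Ca⁺ still has 1 valence electron; Na⁺ is the bare [Ne] core; Li⁺ is the bare [He] core; N⁺ still has 4 valence electrons.
Breaking into a closed-shell core is much more expensive than removing a leftover valence electron — Na and Li have the largest IE_2 here.
Valence configurations: Ca⁺ [Ar]4s¹, N⁺ [He]2s²2p².
The numbers (kJ/mol): Ca 1145, Na 4562, Li 7298, N 2856.
Overall IE_2 order: Ca < N < Na < Li.

Li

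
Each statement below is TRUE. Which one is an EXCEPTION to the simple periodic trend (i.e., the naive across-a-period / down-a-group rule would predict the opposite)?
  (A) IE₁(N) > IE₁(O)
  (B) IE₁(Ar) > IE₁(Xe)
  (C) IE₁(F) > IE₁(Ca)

(A)

The general trend: first ionisation energy increases across a period and decreases down a group.
(A) N (period 2, group 15) vs O (period 2, group 16): the stated order contradicts the simple trend.
(B) Ar (period 3, group 18) vs Xe (period 5, group 18): the stated order agrees with the simple trend.
(C) F (period 2, group 17) vs Ca (period 4, group 2): the stated order agrees with the simple trend.
The exception is (A): pairing an electron in O's 2p⁴ costs repulsion energy, so O ionizes more easily than half-filled N (2p³).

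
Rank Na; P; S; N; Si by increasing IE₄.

Si < S < P < N < Na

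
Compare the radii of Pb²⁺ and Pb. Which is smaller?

Pb²⁺

Forming Pb²⁺ removes 2 electrons from Pb. Fewer electrons for the same nuclear charge means less shielding and a higher Z_eff on the remaining electrons.
A cation is smaller than its parent atom: Pb²⁺ < Pb.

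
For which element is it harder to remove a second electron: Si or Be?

Be

The second ionization energy removes an electron from the +1 ion. For each element: Si⁺ still has 3 valence electrons; Be⁺ still has 1 valence electron.
All are still removing valence electrons, so compare the +1 ions as you would atoms: IE_2 generally rises across a period (higher Z_eff) and falls down a group (larger shell), subject to the usual subshell exceptions.
Valence configurations: Si⁺ [Ne]3s²3p¹, Be⁺ [He]2s¹.
Approximate IE_2 values (kJ/mol): Si 1577, Be 1757.
Hence IE_2: Si < Be.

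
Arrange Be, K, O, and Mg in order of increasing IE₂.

The second ionization energy removes an electron from the +1 ion. For each element: Be⁺ still has 1 valence electron; K⁺ is the bare [Ar] core; O⁺ still has 5 valence electrons; Mg⁺ still has 1 valence electron.
Usually core removal costs more than valence removal, but here the competition is close: a tightly held n=2 valence electron can cost more to remove than an n=3 core electron, so the actual values have to decide it.
Valence configurations: Be⁺ [He]2s¹, O⁺ [He]2s²2p³, Mg⁺ [Ne]3s¹.
The numbers (kJ/mol): Be 1757, K 3052, O 3388, Mg 1451.
So the second ionization energies run Mg < Be < K < O.

Mg, Be, K, O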